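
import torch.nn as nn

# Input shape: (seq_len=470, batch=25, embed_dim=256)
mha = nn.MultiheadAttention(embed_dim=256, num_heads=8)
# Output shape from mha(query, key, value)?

Input shape: (470, 25, 256)
Output shape: (470, 25, 256)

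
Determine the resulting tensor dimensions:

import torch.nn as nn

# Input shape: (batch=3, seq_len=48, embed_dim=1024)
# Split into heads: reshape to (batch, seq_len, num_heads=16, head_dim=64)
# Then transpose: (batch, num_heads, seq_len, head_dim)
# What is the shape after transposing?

Input shape: (3, 48, 1024)
  -> after reshape: (3, 48, 16, 64)
Output shape: (3, 16, 48, 64)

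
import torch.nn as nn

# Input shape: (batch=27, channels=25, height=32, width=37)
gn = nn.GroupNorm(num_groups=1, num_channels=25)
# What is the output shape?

Input shape: (27, 25, 32, 37)
Output shape: (27, 25, 32, 37)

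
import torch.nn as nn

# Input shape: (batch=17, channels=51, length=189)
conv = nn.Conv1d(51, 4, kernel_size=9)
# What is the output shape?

Input shape: (17, 51, 189)
Output shape: (17, 4, 181)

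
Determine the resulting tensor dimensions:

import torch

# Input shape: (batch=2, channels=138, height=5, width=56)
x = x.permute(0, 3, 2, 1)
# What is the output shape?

Input shape: (2, 138, 5, 56)
Output shape: (2, 56, 5, 138)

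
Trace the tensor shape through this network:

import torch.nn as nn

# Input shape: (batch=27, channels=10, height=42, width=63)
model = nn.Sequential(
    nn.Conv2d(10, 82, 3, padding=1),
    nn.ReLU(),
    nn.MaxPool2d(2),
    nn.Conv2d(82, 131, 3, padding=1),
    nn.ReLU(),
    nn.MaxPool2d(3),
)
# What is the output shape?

Input shape: (27, 10, 42, 63)
  -> after first Conv2d: (27, 82, 42, 63)
  -> after first MaxPool2d: (27, 82, 21, 31)
  -> after second Conv2d: (27, 131, 21, 31)
Output shape: (27, 131, 7, 10)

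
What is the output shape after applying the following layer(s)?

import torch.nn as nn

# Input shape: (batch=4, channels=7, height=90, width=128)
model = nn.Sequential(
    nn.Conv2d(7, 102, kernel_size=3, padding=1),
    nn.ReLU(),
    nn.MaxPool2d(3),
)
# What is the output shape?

Input shape: (4, 7, 90, 128)
  -> after Conv2d: (4, 102, 90, 128)
  -> after ReLU: (4, 102, 90, 128)
Output shape: (4, 102, 30, 42)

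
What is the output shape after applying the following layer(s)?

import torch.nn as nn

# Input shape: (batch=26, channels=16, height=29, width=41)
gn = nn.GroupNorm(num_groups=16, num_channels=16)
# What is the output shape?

Input shape: (26, 16, 29, 41)
Output shape: (26, 16, 29, 41)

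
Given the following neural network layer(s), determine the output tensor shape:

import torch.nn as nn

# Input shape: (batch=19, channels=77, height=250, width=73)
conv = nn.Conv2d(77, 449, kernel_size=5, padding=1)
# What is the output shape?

Input shape: (19, 77, 250, 73)
Output shape: (19, 449, 248, 71)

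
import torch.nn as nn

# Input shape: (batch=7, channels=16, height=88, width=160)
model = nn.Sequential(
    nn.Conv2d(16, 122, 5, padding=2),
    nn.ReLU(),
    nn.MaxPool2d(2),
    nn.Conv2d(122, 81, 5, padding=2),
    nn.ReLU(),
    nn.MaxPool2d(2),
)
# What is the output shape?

Input shape: (7, 16, 88, 160)
  -> after first Conv2d: (7, 122, 88, 160)
  -> after first MaxPool2d: (7, 122, 44, 80)
  -> after second Conv2d: (7, 81, 44, 80)
Output shape: (7, 81, 22, 40)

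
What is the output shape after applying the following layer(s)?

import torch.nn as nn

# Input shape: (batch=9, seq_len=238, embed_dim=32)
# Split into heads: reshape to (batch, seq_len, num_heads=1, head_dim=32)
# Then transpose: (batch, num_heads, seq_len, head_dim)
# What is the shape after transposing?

Input shape: (9, 238, 32)
  -> after reshape: (9, 238, 1, 32)
Output shape: (9, 1, 238, 32)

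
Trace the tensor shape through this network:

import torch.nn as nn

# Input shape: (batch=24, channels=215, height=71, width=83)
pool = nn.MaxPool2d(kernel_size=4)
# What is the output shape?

Input shape: (24, 215, 71, 83)
Output shape: (24, 215, 17, 20)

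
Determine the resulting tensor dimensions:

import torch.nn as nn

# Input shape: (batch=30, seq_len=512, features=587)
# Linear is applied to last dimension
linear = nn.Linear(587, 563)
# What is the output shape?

Input shape: (30, 512, 587)
Output shape: (30, 512, 563)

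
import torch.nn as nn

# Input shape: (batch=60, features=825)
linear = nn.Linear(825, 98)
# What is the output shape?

Input shape: (60, 825)
Output shape: (60, 98)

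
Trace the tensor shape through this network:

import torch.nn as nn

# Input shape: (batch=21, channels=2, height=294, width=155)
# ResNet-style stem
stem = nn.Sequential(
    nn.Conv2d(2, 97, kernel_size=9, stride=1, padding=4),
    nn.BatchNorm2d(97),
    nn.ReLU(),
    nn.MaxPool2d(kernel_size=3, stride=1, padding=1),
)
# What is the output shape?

Input shape: (21, 2, 294, 155)
  -> after Conv2d 9x9 stride=1: (21, 97, 294, 155)
Output shape: (21, 97, 294, 155)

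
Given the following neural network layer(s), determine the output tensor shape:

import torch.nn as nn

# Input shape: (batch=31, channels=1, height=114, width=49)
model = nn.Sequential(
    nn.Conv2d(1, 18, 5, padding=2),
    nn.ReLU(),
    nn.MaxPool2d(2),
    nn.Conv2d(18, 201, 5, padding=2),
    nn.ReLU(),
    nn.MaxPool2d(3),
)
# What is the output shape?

Input shape: (31, 1, 114, 49)
  -> after first Conv2d: (31, 18, 114, 49)
  -> after first MaxPool2d: (31, 18, 57, 24)
  -> after second Conv2d: (31, 201, 57, 24)
Output shape: (31, 201, 19, 8)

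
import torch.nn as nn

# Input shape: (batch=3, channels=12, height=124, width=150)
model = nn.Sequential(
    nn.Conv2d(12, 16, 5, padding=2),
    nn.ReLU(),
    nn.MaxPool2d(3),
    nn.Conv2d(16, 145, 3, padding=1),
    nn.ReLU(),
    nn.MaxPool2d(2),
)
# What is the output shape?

Input shape: (3, 12, 124, 150)
  -> after first Conv2d: (3, 16, 124, 150)
  -> after first MaxPool2d: (3, 16, 41, 50)
  -> after second Conv2d: (3, 145, 41, 50)
Output shape: (3, 145, 20, 25)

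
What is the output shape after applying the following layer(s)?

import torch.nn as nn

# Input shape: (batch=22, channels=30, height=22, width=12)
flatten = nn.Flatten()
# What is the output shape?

Input shape: (22, 30, 22, 12)
Output shape: (22, 7920)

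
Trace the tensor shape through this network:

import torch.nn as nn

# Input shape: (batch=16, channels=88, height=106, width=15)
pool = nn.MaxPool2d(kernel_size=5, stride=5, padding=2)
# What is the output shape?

Input shape: (16, 88, 106, 15)
Output shape: (16, 88, 22, 3)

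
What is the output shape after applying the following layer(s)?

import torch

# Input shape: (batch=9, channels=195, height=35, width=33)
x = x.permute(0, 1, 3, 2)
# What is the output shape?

Input shape: (9, 195, 35, 33)
Output shape: (9, 195, 33, 35)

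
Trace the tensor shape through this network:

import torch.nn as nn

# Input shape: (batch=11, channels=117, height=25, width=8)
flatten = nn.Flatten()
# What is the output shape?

Input shape: (11, 117, 25, 8)
Output shape: (11, 23400)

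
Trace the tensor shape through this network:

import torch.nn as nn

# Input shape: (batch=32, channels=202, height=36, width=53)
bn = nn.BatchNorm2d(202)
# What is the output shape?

Input shape: (32, 202, 36, 53)
Output shape: (32, 202, 36, 53)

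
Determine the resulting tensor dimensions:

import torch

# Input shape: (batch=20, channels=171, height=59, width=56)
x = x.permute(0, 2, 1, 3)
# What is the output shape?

Input shape: (20, 171, 59, 56)
Output shape: (20, 59, 171, 56)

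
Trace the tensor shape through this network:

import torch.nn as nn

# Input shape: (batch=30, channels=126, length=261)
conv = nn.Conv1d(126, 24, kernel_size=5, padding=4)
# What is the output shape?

Input shape: (30, 126, 261)
Output shape: (30, 24, 265)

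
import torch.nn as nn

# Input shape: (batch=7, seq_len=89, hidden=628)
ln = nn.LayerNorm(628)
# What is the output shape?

Input shape: (7, 89, 628)
Output shape: (7, 89, 628)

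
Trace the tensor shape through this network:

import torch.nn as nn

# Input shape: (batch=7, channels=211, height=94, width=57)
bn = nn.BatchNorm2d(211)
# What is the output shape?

Input shape: (7, 211, 94, 57)
Output shape: (7, 211, 94, 57)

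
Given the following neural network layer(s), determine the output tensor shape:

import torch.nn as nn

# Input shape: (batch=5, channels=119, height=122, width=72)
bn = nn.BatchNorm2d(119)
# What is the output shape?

Input shape: (5, 119, 122, 72)
Output shape: (5, 119, 122, 72)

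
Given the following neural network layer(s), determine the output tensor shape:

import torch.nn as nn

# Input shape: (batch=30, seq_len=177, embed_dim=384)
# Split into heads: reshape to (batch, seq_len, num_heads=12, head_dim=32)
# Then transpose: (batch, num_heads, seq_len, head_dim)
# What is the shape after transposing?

Input shape: (30, 177, 384)
  -> after reshape: (30, 177, 12, 32)
Output shape: (30, 12, 177, 32)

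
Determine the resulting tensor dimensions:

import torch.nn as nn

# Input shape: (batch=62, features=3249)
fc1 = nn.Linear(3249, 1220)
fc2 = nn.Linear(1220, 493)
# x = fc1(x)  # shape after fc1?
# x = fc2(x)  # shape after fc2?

Input shape: (62, 3249)
  -> after fc1: (62, 1220)
Output shape: (62, 493)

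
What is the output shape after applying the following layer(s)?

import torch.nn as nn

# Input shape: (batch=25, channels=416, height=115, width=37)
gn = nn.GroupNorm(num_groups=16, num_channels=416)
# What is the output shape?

Input shape: (25, 416, 115, 37)
Output shape: (25, 416, 115, 37)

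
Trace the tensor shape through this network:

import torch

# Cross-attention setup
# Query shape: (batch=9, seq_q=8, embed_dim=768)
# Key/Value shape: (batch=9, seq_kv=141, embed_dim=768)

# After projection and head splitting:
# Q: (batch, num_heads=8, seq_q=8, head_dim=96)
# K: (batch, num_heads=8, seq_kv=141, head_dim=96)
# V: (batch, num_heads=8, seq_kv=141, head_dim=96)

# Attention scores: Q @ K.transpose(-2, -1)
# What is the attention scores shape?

Input shape: (9, 8, 768)
Output shape: (9, 8, 8, 141)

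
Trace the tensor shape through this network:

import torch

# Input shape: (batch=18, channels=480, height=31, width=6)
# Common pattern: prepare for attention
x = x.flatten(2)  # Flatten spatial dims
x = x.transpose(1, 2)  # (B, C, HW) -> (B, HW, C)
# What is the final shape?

Input shape: (18, 480, 31, 6)
  -> after flatten(2): (18, 480, 186)
Output shape: (18, 186, 480)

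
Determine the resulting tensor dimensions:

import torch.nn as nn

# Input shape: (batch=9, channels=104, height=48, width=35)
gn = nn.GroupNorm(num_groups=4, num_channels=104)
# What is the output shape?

Input shape: (9, 104, 48, 35)
Output shape: (9, 104, 48, 35)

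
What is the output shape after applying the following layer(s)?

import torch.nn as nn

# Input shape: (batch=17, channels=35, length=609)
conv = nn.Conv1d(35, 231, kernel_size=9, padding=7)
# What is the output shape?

Input shape: (17, 35, 609)
Output shape: (17, 231, 615)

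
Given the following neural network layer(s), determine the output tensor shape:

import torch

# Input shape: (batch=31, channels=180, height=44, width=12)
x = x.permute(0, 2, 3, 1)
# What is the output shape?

Input shape: (31, 180, 44, 12)
Output shape: (31, 44, 12, 180)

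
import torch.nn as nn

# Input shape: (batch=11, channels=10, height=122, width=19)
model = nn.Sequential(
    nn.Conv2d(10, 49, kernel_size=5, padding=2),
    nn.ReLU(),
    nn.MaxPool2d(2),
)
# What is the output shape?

Input shape: (11, 10, 122, 19)
  -> after Conv2d: (11, 49, 122, 19)
  -> after ReLU: (11, 49, 122, 19)
Output shape: (11, 49, 61, 9)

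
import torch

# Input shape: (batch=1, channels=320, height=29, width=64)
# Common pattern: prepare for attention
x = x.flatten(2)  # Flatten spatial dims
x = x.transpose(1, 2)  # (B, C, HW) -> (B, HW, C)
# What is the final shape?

Input shape: (1, 320, 29, 64)
  -> after flatten(2): (1, 320, 1856)
Output shape: (1, 1856, 320)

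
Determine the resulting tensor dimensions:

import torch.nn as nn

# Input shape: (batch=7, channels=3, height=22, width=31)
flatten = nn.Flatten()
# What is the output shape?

Input shape: (7, 3, 22, 31)
Output shape: (7, 2046)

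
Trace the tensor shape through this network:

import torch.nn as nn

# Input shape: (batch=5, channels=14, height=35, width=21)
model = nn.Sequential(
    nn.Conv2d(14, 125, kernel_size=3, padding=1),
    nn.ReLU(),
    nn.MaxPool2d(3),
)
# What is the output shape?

Input shape: (5, 14, 35, 21)
  -> after Conv2d: (5, 125, 35, 21)
  -> after ReLU: (5, 125, 35, 21)
Output shape: (5, 125, 11, 7)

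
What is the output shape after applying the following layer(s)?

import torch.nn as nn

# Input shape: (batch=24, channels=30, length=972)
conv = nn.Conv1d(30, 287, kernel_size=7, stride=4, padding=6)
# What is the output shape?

Input shape: (24, 30, 972)
Output shape: (24, 287, 245)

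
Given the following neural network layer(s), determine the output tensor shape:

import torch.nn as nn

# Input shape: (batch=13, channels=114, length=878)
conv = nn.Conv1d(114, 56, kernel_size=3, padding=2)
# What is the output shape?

Input shape: (13, 114, 878)
Output shape: (13, 56, 880)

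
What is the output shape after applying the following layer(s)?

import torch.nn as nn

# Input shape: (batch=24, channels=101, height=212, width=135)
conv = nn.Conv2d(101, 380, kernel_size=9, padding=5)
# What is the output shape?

Input shape: (24, 101, 212, 135)
Output shape: (24, 380, 214, 137)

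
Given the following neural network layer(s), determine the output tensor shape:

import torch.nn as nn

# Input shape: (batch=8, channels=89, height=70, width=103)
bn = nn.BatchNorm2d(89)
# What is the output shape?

Input shape: (8, 89, 70, 103)
Output shape: (8, 89, 70, 103)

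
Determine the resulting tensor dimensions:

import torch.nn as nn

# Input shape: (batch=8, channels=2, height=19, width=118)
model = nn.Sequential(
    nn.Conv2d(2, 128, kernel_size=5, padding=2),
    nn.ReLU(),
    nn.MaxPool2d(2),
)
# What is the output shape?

Input shape: (8, 2, 19, 118)
  -> after Conv2d: (8, 128, 19, 118)
  -> after ReLU: (8, 128, 19, 118)
Output shape: (8, 128, 9, 59)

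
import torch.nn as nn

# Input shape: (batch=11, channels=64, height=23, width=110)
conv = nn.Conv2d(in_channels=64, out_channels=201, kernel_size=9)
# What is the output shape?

Input shape: (11, 64, 23, 110)
Output shape: (11, 201, 15, 102)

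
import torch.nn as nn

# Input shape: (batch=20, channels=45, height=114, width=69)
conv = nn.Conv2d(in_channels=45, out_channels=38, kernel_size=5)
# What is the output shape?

Input shape: (20, 45, 114, 69)
Output shape: (20, 38, 110, 65)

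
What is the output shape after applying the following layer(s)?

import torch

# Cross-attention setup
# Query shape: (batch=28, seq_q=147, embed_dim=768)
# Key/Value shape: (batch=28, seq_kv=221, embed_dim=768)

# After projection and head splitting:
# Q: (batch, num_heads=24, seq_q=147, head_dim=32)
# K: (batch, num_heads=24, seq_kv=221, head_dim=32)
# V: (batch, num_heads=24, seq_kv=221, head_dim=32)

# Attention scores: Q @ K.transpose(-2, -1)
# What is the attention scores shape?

Input shape: (28, 147, 768)
Output shape: (28, 24, 147, 221)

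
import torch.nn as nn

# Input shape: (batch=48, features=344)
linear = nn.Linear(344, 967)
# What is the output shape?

Input shape: (48, 344)
Output shape: (48, 967)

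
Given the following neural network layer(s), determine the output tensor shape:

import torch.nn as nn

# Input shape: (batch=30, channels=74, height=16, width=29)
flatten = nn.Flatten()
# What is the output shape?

Input shape: (30, 74, 16, 29)
Output shape: (30, 34336)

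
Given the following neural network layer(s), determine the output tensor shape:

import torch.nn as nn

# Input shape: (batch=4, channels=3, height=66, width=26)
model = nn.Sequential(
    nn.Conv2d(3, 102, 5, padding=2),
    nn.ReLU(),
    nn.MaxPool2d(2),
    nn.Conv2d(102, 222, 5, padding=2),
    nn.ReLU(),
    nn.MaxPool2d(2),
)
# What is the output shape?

Input shape: (4, 3, 66, 26)
  -> after first Conv2d: (4, 102, 66, 26)
  -> after first MaxPool2d: (4, 102, 33, 13)
  -> after second Conv2d: (4, 222, 33, 13)
Output shape: (4, 222, 16, 6)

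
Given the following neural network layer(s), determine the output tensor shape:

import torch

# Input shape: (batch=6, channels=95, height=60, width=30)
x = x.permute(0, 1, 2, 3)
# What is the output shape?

Input shape: (6, 95, 60, 30)
Output shape: (6, 95, 60, 30)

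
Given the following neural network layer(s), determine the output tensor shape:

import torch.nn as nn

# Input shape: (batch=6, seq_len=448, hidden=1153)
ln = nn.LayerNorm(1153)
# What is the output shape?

Input shape: (6, 448, 1153)
Output shape: (6, 448, 1153)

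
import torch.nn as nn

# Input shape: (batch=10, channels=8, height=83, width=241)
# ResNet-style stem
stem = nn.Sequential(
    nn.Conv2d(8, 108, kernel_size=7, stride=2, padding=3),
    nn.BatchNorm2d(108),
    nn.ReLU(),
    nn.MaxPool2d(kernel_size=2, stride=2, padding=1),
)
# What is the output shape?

Input shape: (10, 8, 83, 241)
  -> after Conv2d 7x7 stride=2: (10, 108, 42, 121)
Output shape: (10, 108, 22, 61)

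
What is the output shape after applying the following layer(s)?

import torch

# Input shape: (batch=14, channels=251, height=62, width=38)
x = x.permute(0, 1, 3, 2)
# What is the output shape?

Input shape: (14, 251, 62, 38)
Output shape: (14, 251, 38, 62)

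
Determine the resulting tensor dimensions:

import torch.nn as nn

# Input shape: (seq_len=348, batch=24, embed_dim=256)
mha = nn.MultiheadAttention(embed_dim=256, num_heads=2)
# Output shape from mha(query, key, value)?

Input shape: (348, 24, 256)
Output shape: (348, 24, 256)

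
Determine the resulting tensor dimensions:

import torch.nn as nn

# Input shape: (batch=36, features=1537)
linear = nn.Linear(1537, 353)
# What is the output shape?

Input shape: (36, 1537)
Output shape: (36, 353)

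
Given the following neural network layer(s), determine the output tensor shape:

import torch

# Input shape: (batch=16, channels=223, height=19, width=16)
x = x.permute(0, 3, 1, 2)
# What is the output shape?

Input shape: (16, 223, 19, 16)
Output shape: (16, 16, 223, 19)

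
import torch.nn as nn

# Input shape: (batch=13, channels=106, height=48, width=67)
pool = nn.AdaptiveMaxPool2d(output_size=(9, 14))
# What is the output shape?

Input shape: (13, 106, 48, 67)
Output shape: (13, 106, 9, 14)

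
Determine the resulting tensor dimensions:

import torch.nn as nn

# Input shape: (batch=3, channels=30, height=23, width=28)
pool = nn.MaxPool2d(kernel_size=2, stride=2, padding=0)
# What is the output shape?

Input shape: (3, 30, 23, 28)
Output shape: (3, 30, 11, 14)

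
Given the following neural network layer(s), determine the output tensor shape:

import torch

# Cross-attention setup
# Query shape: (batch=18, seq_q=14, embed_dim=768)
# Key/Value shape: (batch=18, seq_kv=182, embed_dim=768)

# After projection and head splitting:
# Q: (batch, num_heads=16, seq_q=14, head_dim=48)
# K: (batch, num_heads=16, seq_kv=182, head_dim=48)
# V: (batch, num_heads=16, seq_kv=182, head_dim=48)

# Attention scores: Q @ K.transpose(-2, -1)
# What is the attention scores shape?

Input shape: (18, 14, 768)
Output shape: (18, 16, 14, 182)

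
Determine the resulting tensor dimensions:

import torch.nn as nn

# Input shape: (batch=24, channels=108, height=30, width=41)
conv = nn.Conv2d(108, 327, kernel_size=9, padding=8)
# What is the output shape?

Input shape: (24, 108, 30, 41)
Output shape: (24, 327, 38, 49)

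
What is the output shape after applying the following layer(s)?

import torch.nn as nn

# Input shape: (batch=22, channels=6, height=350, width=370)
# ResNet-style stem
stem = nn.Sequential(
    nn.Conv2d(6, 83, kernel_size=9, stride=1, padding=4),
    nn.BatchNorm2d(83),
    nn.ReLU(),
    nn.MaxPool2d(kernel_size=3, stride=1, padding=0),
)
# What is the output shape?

Input shape: (22, 6, 350, 370)
  -> after Conv2d 9x9 stride=1: (22, 83, 350, 370)
Output shape: (22, 83, 348, 368)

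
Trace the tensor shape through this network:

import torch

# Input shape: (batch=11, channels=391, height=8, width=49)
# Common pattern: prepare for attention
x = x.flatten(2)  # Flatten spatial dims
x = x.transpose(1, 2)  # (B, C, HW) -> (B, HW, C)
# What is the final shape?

Input shape: (11, 391, 8, 49)
  -> after flatten(2): (11, 391, 392)
Output shape: (11, 392, 391)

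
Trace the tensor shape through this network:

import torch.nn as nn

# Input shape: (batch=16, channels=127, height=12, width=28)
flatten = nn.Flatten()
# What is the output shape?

Input shape: (16, 127, 12, 28)
Output shape: (16, 42672)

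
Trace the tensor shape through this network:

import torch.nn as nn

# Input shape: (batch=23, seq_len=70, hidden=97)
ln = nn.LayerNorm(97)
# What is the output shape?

Input shape: (23, 70, 97)
Output shape: (23, 70, 97)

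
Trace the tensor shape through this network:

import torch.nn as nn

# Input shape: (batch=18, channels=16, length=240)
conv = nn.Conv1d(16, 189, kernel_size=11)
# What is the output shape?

Input shape: (18, 16, 240)
Output shape: (18, 189, 230)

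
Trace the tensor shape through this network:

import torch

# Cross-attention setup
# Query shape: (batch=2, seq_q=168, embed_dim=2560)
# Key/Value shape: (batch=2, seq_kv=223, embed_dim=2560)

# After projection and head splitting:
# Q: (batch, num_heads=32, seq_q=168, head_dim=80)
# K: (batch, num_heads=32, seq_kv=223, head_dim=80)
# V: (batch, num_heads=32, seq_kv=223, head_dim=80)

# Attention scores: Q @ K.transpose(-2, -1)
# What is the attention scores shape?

Input shape: (2, 168, 2560)
Output shape: (2, 32, 168, 223)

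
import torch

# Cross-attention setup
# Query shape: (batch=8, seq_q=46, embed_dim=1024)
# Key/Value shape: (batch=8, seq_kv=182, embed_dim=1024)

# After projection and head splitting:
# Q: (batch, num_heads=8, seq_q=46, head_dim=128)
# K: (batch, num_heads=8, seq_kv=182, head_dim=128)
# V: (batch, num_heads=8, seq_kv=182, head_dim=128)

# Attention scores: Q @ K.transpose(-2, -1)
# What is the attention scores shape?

Input shape: (8, 46, 1024)
Output shape: (8, 8, 46, 182)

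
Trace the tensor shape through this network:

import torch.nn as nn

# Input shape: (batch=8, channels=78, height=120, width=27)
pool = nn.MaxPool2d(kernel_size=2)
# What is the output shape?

Input shape: (8, 78, 120, 27)
Output shape: (8, 78, 60, 13)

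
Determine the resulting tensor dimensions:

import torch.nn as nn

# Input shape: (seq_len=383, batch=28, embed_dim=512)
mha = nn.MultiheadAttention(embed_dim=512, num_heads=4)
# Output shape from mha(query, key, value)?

Input shape: (383, 28, 512)
Output shape: (383, 28, 512)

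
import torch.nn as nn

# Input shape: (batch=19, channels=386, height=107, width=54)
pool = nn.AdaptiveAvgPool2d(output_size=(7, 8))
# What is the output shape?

Input shape: (19, 386, 107, 54)
Output shape: (19, 386, 7, 8)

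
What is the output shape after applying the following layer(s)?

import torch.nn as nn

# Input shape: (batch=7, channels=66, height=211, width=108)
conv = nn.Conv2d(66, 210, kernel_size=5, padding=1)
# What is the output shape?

Input shape: (7, 66, 211, 108)
Output shape: (7, 210, 209, 106)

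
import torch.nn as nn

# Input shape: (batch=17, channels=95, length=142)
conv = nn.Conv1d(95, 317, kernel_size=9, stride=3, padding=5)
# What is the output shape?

Input shape: (17, 95, 142)
Output shape: (17, 317, 48)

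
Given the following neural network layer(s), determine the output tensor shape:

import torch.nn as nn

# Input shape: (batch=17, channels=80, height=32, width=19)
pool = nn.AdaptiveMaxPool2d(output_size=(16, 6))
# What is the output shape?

Input shape: (17, 80, 32, 19)
Output shape: (17, 80, 16, 6)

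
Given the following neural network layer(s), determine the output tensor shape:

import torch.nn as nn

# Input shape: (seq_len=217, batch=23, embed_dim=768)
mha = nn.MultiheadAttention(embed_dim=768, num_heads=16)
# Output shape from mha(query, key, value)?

Input shape: (217, 23, 768)
Output shape: (217, 23, 768)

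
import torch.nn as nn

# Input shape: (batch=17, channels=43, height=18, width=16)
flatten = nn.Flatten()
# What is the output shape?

Input shape: (17, 43, 18, 16)
Output shape: (17, 12384)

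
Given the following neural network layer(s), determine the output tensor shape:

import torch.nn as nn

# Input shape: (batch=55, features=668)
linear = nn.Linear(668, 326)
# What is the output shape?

Input shape: (55, 668)
Output shape: (55, 326)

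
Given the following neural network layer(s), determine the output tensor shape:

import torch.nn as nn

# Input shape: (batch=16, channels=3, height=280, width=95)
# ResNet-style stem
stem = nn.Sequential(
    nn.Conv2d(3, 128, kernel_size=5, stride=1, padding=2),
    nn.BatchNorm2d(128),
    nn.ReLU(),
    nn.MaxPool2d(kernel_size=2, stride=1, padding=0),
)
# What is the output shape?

Input shape: (16, 3, 280, 95)
  -> after Conv2d 5x5 stride=1: (16, 128, 280, 95)
Output shape: (16, 128, 279, 94)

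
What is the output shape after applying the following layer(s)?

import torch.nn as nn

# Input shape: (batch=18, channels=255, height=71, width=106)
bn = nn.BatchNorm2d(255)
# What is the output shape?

Input shape: (18, 255, 71, 106)
Output shape: (18, 255, 71, 106)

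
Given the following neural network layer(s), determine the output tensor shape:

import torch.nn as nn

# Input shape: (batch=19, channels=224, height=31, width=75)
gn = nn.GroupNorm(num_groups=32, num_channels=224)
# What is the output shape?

Input shape: (19, 224, 31, 75)
Output shape: (19, 224, 31, 75)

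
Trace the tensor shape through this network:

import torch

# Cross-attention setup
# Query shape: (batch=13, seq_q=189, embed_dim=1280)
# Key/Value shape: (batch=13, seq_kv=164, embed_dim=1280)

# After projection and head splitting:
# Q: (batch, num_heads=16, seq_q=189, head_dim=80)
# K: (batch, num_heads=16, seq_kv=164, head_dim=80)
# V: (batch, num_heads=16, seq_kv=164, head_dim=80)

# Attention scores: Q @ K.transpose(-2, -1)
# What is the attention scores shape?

Input shape: (13, 189, 1280)
Output shape: (13, 16, 189, 164)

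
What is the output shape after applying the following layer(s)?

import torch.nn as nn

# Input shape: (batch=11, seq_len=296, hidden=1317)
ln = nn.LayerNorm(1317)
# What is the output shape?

Input shape: (11, 296, 1317)
Output shape: (11, 296, 1317)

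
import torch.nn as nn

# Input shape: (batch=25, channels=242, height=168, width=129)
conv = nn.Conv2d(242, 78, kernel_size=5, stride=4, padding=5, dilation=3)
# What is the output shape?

Input shape: (25, 242, 168, 129)
Output shape: (25, 78, 42, 32)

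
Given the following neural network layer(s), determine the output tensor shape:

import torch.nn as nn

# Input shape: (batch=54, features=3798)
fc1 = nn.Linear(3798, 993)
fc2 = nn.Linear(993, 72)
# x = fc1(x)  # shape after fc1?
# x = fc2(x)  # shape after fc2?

Input shape: (54, 3798)
  -> after fc1: (54, 993)
Output shape: (54, 72)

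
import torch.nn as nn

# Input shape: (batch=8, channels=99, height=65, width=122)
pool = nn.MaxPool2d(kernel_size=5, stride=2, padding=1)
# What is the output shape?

Input shape: (8, 99, 65, 122)
Output shape: (8, 99, 32, 60)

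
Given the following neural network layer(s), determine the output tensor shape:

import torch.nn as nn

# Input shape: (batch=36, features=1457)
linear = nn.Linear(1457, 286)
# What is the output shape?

Input shape: (36, 1457)
Output shape: (36, 286)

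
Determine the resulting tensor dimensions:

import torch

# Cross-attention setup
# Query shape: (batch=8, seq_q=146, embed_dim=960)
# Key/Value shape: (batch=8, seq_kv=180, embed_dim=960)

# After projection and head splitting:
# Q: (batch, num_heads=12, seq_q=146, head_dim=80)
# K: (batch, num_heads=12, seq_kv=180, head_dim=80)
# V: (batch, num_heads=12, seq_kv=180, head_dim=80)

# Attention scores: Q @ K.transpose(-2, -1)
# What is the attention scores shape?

Input shape: (8, 146, 960)
Output shape: (8, 12, 146, 180)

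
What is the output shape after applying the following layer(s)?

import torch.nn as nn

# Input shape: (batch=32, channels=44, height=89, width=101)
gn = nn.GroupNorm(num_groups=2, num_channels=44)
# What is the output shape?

Input shape: (32, 44, 89, 101)
Output shape: (32, 44, 89, 101)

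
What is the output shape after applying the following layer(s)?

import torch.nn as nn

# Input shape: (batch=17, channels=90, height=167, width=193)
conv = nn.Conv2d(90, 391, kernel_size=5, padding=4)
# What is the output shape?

Input shape: (17, 90, 167, 193)
Output shape: (17, 391, 171, 197)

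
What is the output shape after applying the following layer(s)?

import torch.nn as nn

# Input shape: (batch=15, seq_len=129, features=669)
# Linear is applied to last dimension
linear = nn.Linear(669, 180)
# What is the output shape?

Input shape: (15, 129, 669)
Output shape: (15, 129, 180)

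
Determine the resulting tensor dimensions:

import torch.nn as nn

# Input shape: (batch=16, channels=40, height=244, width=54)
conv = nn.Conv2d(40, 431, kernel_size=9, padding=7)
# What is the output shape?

Input shape: (16, 40, 244, 54)
Output shape: (16, 431, 250, 60)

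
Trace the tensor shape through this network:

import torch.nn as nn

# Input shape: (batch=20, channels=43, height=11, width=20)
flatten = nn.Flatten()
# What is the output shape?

Input shape: (20, 43, 11, 20)
Output shape: (20, 9460)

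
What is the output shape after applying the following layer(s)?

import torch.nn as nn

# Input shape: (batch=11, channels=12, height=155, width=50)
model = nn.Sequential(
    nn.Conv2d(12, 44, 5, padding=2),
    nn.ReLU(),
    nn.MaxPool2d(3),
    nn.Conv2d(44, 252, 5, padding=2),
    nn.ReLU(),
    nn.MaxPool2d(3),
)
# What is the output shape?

Input shape: (11, 12, 155, 50)
  -> after first Conv2d: (11, 44, 155, 50)
  -> after first MaxPool2d: (11, 44, 51, 16)
  -> after second Conv2d: (11, 252, 51, 16)
Output shape: (11, 252, 17, 5)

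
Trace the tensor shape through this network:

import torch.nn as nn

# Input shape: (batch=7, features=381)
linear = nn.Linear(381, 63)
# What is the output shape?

Input shape: (7, 381)
Output shape: (7, 63)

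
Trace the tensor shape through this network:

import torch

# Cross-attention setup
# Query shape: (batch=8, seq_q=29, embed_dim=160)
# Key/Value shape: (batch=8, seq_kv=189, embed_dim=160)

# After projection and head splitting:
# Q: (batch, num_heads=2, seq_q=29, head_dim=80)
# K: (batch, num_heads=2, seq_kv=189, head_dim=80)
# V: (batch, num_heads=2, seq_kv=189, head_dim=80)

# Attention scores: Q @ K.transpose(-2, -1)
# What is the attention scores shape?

Input shape: (8, 29, 160)
Output shape: (8, 2, 29, 189)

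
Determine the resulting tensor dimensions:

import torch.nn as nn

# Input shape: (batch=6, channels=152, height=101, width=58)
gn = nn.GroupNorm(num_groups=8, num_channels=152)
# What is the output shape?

Input shape: (6, 152, 101, 58)
Output shape: (6, 152, 101, 58)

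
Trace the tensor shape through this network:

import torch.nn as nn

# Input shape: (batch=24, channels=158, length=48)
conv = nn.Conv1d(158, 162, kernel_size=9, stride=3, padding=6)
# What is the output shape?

Input shape: (24, 158, 48)
Output shape: (24, 162, 18)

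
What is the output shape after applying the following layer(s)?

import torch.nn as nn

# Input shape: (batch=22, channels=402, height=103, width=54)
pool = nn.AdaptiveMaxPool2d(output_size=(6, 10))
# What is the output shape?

Input shape: (22, 402, 103, 54)
Output shape: (22, 402, 6, 10)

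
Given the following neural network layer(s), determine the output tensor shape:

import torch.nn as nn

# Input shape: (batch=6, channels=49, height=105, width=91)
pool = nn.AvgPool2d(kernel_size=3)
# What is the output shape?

Input shape: (6, 49, 105, 91)
Output shape: (6, 49, 35, 30)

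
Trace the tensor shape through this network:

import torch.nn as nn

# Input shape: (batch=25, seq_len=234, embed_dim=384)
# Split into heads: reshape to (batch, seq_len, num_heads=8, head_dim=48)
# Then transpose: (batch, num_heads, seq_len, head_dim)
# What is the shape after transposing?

Input shape: (25, 234, 384)
  -> after reshape: (25, 234, 8, 48)
Output shape: (25, 8, 234, 48)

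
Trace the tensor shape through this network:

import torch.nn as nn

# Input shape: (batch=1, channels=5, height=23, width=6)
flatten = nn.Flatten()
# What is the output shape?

Input shape: (1, 5, 23, 6)
Output shape: (1, 690)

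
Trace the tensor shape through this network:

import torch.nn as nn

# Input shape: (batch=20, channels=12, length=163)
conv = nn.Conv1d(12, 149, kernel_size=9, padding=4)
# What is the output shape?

Input shape: (20, 12, 163)
Output shape: (20, 149, 163)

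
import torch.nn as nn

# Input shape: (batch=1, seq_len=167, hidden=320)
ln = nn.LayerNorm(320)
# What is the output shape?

Input shape: (1, 167, 320)
Output shape: (1, 167, 320)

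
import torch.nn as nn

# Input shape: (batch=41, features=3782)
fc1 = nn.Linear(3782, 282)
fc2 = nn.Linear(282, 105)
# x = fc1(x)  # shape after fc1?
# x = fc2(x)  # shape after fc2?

Input shape: (41, 3782)
  -> after fc1: (41, 282)
Output shape: (41, 105)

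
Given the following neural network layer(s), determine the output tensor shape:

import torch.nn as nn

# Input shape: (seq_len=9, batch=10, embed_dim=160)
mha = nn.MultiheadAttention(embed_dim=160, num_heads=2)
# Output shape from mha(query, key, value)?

Input shape: (9, 10, 160)
Output shape: (9, 10, 160)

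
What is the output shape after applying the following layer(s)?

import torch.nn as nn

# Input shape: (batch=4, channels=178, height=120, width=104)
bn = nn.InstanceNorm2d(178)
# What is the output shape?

Input shape: (4, 178, 120, 104)
Output shape: (4, 178, 120, 104)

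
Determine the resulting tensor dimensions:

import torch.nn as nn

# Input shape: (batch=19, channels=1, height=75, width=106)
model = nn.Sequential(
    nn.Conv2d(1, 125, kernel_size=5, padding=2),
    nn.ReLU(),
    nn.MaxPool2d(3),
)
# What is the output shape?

Input shape: (19, 1, 75, 106)
  -> after Conv2d: (19, 125, 75, 106)
  -> after ReLU: (19, 125, 75, 106)
Output shape: (19, 125, 25, 35)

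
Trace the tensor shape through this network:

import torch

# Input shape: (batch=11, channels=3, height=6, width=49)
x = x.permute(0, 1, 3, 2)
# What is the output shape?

Input shape: (11, 3, 6, 49)
Output shape: (11, 3, 49, 6)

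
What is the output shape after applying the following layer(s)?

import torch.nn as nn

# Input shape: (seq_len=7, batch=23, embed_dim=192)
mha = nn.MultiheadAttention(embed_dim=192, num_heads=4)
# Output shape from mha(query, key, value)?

Input shape: (7, 23, 192)
Output shape: (7, 23, 192)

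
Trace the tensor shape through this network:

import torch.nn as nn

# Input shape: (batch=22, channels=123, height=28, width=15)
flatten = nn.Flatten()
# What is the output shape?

Input shape: (22, 123, 28, 15)
Output shape: (22, 51660)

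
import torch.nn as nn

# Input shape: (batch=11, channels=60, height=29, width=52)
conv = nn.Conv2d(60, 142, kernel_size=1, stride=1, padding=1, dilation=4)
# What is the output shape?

Input shape: (11, 60, 29, 52)
Output shape: (11, 142, 31, 54)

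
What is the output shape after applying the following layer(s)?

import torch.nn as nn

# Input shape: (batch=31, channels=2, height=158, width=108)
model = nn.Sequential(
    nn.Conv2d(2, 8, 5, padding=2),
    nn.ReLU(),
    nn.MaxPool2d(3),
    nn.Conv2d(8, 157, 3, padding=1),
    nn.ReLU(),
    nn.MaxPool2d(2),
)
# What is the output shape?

Input shape: (31, 2, 158, 108)
  -> after first Conv2d: (31, 8, 158, 108)
  -> after first MaxPool2d: (31, 8, 52, 36)
  -> after second Conv2d: (31, 157, 52, 36)
Output shape: (31, 157, 26, 18)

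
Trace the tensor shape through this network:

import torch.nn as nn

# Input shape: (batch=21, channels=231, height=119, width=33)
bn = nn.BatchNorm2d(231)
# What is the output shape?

Input shape: (21, 231, 119, 33)
Output shape: (21, 231, 119, 33)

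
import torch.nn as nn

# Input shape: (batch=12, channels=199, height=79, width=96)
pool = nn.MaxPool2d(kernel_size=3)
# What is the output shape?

Input shape: (12, 199, 79, 96)
Output shape: (12, 199, 26, 32)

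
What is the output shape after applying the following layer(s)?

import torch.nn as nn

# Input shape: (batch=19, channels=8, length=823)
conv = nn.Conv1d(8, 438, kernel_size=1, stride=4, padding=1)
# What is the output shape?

Input shape: (19, 8, 823)
Output shape: (19, 438, 207)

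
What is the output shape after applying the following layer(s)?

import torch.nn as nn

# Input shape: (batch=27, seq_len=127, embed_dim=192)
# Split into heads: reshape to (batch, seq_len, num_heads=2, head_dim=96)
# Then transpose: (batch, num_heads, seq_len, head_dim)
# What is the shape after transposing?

Input shape: (27, 127, 192)
  -> after reshape: (27, 127, 2, 96)
Output shape: (27, 2, 127, 96)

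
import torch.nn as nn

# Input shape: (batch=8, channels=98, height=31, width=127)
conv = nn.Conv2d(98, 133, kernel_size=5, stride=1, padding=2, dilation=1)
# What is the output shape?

Input shape: (8, 98, 31, 127)
Output shape: (8, 133, 31, 127)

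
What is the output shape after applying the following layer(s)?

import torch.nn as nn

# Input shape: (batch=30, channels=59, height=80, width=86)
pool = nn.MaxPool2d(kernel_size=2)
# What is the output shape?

Input shape: (30, 59, 80, 86)
Output shape: (30, 59, 40, 43)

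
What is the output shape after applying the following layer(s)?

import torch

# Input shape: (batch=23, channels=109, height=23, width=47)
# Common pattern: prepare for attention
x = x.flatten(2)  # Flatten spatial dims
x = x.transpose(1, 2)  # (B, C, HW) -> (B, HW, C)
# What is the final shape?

Input shape: (23, 109, 23, 47)
  -> after flatten(2): (23, 109, 1081)
Output shape: (23, 1081, 109)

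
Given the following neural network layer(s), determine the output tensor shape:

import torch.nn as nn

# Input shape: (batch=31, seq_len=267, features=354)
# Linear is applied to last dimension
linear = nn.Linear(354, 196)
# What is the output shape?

Input shape: (31, 267, 354)
Output shape: (31, 267, 196)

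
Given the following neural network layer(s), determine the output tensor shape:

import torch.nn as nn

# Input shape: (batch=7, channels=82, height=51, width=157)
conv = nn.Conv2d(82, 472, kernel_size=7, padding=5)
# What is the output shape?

Input shape: (7, 82, 51, 157)
Output shape: (7, 472, 55, 161)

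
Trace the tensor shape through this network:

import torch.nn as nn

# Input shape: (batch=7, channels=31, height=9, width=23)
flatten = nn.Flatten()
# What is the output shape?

Input shape: (7, 31, 9, 23)
Output shape: (7, 6417)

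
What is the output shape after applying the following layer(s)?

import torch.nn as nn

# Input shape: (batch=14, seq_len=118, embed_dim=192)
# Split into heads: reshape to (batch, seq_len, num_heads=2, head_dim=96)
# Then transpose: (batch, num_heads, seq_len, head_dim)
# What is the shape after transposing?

Input shape: (14, 118, 192)
  -> after reshape: (14, 118, 2, 96)
Output shape: (14, 2, 118, 96)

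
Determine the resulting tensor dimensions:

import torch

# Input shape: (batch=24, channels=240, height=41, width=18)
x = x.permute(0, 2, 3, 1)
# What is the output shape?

Input shape: (24, 240, 41, 18)
Output shape: (24, 41, 18, 240)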